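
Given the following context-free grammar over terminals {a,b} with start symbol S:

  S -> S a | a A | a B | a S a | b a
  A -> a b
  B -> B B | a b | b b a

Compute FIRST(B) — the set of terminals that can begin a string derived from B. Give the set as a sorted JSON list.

FIRST sets, iterate to fixpoint:
round 1:
  A via A→a b: +{a}
  B via B→a b: +{a}
  B via B→b b a: +{b}
  S via S→a A: +{a}
  S via S→b a: +{b}
  S: {a,b}  A: {a}  B: {a,b}
round 2: (no change)
  S: {a,b}  A: {a}  B: {a,b}

FIRST(B) = ["a", "b"]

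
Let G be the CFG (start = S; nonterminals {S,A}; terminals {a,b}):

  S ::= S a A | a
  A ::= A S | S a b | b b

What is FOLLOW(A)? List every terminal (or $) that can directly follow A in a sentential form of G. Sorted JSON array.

Compute FIRST by fixpoint:
iter 1:
  A via A→b b: +{b}
  S via S→a: +{a}
  FIRST(S)={a}  FIRST(A)={b}
iter 2:
  A via A→S a b: +{a}
  FIRST(S)={a}  FIRST(A)={a,b}
iter 3: done
  FIRST(S)={a}  FIRST(A)={a,b}

FOLLOW sets:
FOLLOW(S) := {$}
pass 1:
  A→A S: FOLLOW(A) ⊇ FIRST(S) = {a}; new: +{a}
  A→A S: FOLLOW(S) ⊇ FOLLOW(A) ⊇ {a}; new: +{a}
  S→S a A: FOLLOW(A) ⊇ FOLLOW(S) ⊇ {$,a}; new: +{$}
  FOLLOW[S]={$,a}  FOLLOW[A]={$,a}
pass 2: — fixpoint
  FOLLOW[S]={$,a}  FOLLOW[A]={$,a}

FOLLOW(A) = ["$", "a"]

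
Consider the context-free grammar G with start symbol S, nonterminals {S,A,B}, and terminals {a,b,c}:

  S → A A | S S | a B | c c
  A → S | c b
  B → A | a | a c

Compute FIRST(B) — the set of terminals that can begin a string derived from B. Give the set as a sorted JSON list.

Compute FIRST by fixpoint:
iter 1:
  A via A→c b: +{c}
  B via B→A: +{c}
  B via B→a: +{a}
  S via S→A A: +{c}
  S via S→a B: +{a}
  FIRST(S)={a,c}  FIRST(A)={c}  FIRST(B)={a,c}
iter 2:
  A via A→S: +{a}
  FIRST(S)={a,c}  FIRST(A)={a,c}  FIRST(B)={a,c}
iter 3: done
  FIRST(S)={a,c}  FIRST(A)={a,c}  FIRST(B)={a,c}

FIRST(B) = ["a", "c"]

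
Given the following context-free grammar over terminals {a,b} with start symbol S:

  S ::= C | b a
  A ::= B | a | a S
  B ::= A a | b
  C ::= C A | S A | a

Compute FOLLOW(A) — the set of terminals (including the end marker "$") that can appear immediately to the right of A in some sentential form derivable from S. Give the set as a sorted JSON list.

FIRST sets, iterate to fixpoint:
[1]
  A via A→a: +{a}
  B via B→A a: +{a}
  B via B→b: +{b}
  C via C→a: +{a}
  S via S→C: +{a}
  S via S→b a: +{b}
  FIRST(S)={a,b}  FIRST(A)={a}  FIRST(B)={a,b}  FIRST(C)={a}
[2]
  A via A→B: +{b}
  C via C→S A: +{b}
  FIRST(S)={a,b}  FIRST(A)={a,b}  FIRST(B)={a,b}  FIRST(C)={a,b}
[3] (no change)
  FIRST(S)={a,b}  FIRST(A)={a,b}  FIRST(B)={a,b}  FIRST(C)={a,b}

FOLLOW iteration:
seed FOLLOW(S) with $
[1]
  B→A a: FOLLOW(A) ⊇ FIRST(a) = {a}; new: +{a}
  C→C A: FOLLOW(C) ⊇ FIRST(A) = {a,b}; new: +{a,b}
  C→C A: FOLLOW(A) ⊇ FOLLOW(C) ⊇ {a,b}; new: +{b}
  C→S A: FOLLOW(S) ⊇ FIRST(A) = {a,b}; new: +{a,b}
  S→C: FOLLOW(C) ⊇ FOLLOW(S) ⊇ {$,a,b}; new: +{$}
  FOLLOW[S]={$,a,b}  FOLLOW[A]={a,b}  FOLLOW[B]={}  FOLLOW[C]={$,a,b}
[2]
  A→B: FOLLOW(B) ⊇ FOLLOW(A) ⊇ {a,b}; new: +{a,b}
  C→C A: FOLLOW(A) ⊇ FOLLOW(C) ⊇ {$,a,b}; new: +{$}
  FOLLOW[S]={$,a,b}  FOLLOW[A]={$,a,b}  FOLLOW[B]={a,b}  FOLLOW[C]={$,a,b}
[3]
  A→B: FOLLOW(B) ⊇ FOLLOW(A) ⊇ {$,a,b}; new: +{$}
  FOLLOW[S]={$,a,b}  FOLLOW[A]={$,a,b}  FOLLOW[B]={$,a,b}  FOLLOW[C]={$,a,b}
[4] (stable)
  FOLLOW[S]={$,a,b}  FOLLOW[A]={$,a,b}  FOLLOW[B]={$,a,b}  FOLLOW[C]={$,a,b}

FOLLOW(A) = ["$", "a", "b"]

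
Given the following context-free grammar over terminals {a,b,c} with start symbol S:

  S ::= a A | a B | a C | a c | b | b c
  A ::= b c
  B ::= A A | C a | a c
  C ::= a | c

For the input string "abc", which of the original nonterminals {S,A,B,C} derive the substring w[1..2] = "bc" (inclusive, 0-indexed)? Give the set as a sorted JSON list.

Convert to CNF:
  S -> T0 T1 | T2 A | T2 B | T2 C | T2 T1 | b
  A -> T0 T1
  B -> A A | C T2 | T2 T1
  C -> a | c
  T0 -> b
  T1 -> c
  T2 -> a

Fill CYK table bottom-up, restricted to cells inside w[1..2]:
  T[1,1] 'b' = {S,T0}  orig:{S}
  T[2,2] 'c' = {C,T1}  orig:{C}
  T[1,2] 'bc' = {A,S}

Original NTs in T[1,2] deriving "bc": ["A", "S"]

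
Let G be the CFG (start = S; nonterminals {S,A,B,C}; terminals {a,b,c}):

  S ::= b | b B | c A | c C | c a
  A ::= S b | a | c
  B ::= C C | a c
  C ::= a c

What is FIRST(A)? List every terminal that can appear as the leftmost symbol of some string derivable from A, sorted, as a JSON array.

FIRST iteration:
iter 1:
  A via A→a: +{a}
  A via A→c: +{c}
  B via B→a c: +{a}
  C via C→a c: +{a}
  S via S→b: +{b}
  S via S→c A: +{c}
  FIRST[S]={b,c}  FIRST[A]={a,c}  FIRST[B]={a}  FIRST[C]={a}
iter 2:
  A via A→S b: +{b}
  FIRST[S]={b,c}  FIRST[A]={a,b,c}  FIRST[B]={a}  FIRST[C]={a}
iter 3: done
  FIRST[S]={b,c}  FIRST[A]={a,b,c}  FIRST[B]={a}  FIRST[C]={a}

FIRST(A) = ["a", "b", "c"]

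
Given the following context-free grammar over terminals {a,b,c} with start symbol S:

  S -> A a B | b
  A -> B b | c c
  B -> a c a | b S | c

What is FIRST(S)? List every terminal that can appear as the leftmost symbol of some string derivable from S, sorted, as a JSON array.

Compute FIRST by fixpoint:
pass 1:
  A via A→c c: +{c}
  B via B→a c a: +{a}
  B via B→b S: +{b}
  B via B→c: +{c}
  S via S→A a B: +{c}
  S via S→b: +{b}
  FIRST(S)={b,c}  FIRST(A)={c}  FIRST(B)={a,b,c}
pass 2:
  A via A→B b: +{a,b}
  S via S→A a B: +{a}
  FIRST(S)={a,b,c}  FIRST(A)={a,b,c}  FIRST(B)={a,b,c}
pass 3: done
  FIRST(S)={a,b,c}  FIRST(A)={a,b,c}  FIRST(B)={a,b,c}

FIRST(S) = ["a", "b", "c"]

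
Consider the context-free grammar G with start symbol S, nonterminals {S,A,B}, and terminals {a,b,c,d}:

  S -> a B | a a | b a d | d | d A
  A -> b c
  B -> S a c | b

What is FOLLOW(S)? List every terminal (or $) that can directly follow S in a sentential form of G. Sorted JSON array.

FIRST iteration:
pass 1:
  A via A→b c: +{b}
  B via B→b: +{b}
  S via S→a B: +{a}
  S via S→b a d: +{b}
  S via S→d: +{d}
  S: {a,b,d}  A: {b}  B: {b}
pass 2:
  B via B→S a c: +{a,d}
  S: {a,b,d}  A: {b}  B: {a,b,d}
pass 3: — fixpoint
  S: {a,b,d}  A: {b}  B: {a,b,d}

Compute FOLLOW by fixpoint:
FOLLOW(S) := {$}
[1]
  B→S a c: FOLLOW(S) ⊇ FIRST(a) = {a}; new: +{a}
  S→a B: FOLLOW(B) ⊇ FOLLOW(S) ⊇ {$,a}; new: +{$,a}
  S→d A: FOLLOW(A) ⊇ FOLLOW(S) ⊇ {$,a}; new: +{$,a}
  S: {$,a}  A: {$,a}  B: {$,a}
[2] done
  S: {$,a}  A: {$,a}  B: {$,a}

FOLLOW(S) = ["$", "a"]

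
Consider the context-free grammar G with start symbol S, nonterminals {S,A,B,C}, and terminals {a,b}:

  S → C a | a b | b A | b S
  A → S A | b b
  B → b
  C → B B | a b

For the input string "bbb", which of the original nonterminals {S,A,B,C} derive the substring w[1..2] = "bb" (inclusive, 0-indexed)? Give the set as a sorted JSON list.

CNF form of G:
  S -> C T1 | T0 A | T0 S | T1 T0
  A -> S A | T0 T0
  B -> b
  C -> B B | T1 T0
  T0 -> b
  T1 -> a

CYK fill (cells [i..j] with 1 ≤ i ≤ j ≤ 2 only):
  cell(1,1) b: {B,T0}  orig:{B}
  cell(2,2) b: {B,T0}  orig:{B}
  cell(1,2) bb: {A,C}

Original NTs in T[1,2] deriving "bb": ["A", "C"]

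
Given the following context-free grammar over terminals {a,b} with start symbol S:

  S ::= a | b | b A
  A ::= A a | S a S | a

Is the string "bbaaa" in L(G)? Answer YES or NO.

CNF form of G:
  S -> T1 A | a | b
  A -> A T0 | S X2 | a
  T0 -> a
  T1 -> b
  X2 -> T0 S

CYK table (by increasing span):
  [0..0]={S,T1}  "b"  orig:{S}
  [1..1]={S,T1}  "b"  orig:{S}
  [2..2]={A,S,T0}  "a"  orig:{A,S}
  [3..3]={A,S,T0}  "a"  orig:{A,S}
  [4..4]={A,S,T0}  "a"  orig:{A,S}
  [0..1]=∅  "bb"
  [1..2]={S}  "ba"
  [2..3]={A,X2}  "aa"  orig:{A}
  [3..4]={A,X2}  "aa"  orig:{A}
  [0..2]=∅  "bba"
  [1..3]={A,S}  "baa"
  [2..4]={A}  "aaa"
  [0..3]={S}  "bbaa"
  [1..4]={A,S}  "baaa"
  [0..4]={S}  "bbaaa"

S ∈ T[0,4] ⇒ YES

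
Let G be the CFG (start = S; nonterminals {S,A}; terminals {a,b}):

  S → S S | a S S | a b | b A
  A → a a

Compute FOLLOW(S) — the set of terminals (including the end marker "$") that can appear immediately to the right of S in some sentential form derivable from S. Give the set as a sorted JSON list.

Compute FIRST by fixpoint:
pass 1:
  A via A→a a: +{a}
  S via S→a S S: +{a}
  S via S→b A: +{b}
  FIRST(S)={a,b}  FIRST(A)={a}
pass 2: done
  FIRST(S)={a,b}  FIRST(A)={a}

Compute FOLLOW by fixpoint:
seed FOLLOW(S) with $
iter 1:
  S→S S: FOLLOW(S) ⊇ FIRST(S) = {a,b}; new: +{a,b}
  S→b A: FOLLOW(A) ⊇ FOLLOW(S) ⊇ {$,a,b}; new: +{$,a,b}
  FOLLOW[S]={$,a,b}  FOLLOW[A]={$,a,b}
iter 2: — fixpoint
  FOLLOW[S]={$,a,b}  FOLLOW[A]={$,a,b}

FOLLOW(S) = ["$", "a", "b"]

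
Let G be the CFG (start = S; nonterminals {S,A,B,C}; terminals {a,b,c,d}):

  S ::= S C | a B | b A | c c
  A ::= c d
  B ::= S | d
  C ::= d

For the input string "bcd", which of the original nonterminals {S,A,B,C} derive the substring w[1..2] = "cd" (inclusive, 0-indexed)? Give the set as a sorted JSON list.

CNF form of G:
  S -> S C | T0 T0 | T2 B | T3 A
  A -> T0 T1
  B -> S C | T0 T0 | T2 B | T3 A | d
  C -> d
  T0 -> c
  T1 -> d
  T2 -> a
  T3 -> b

CYK fill — only the sub-triangle for w[1..2]:
  T[1,1] 'c' = {T0}  orig:{}
  T[2,2] 'd' = {B,C,T1}  orig:{B,C}
  T[1,2] 'cd' = {A}

Original NTs in T[1,2] deriving "cd": ["A"]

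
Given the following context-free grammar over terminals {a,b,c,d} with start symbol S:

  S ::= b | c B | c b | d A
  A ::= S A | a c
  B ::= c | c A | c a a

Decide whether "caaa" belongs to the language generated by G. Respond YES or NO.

CNF form of G:
  S -> T1 B | T1 T2 | T3 A | b
  A -> S A | T0 T1
  B -> T1 A | T1 X4 | c
  T0 -> a
  T1 -> c
  T2 -> b
  T3 -> d
  X4 -> T0 T0

CYK table (by increasing span):
  [0..0]={B,T1}  "c"  orig:{B}
  [1..1]={T0}  "a"  orig:{}
  [2..2]={T0}  "a"  orig:{}
  [3..3]={T0}  "a"  orig:{}
  [0..1]=∅  "ca"
  [1..2]={X4}  "aa"  orig:{}
  [2..3]={X4}  "aa"  orig:{}
  [0..2]={B}  "caa"
  [1..3]=∅  "aaa"
  [0..3]=∅  "caaa"

S ∉ T[0,3] ⇒ NO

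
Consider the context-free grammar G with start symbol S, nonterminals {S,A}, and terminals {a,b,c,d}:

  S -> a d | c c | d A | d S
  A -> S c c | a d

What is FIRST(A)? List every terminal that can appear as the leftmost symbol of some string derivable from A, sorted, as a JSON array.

FIRST iteration:
pass 1:
  A via A→a d: +{a}
  S via S→a d: +{a}
  S via S→c c: +{c}
  S via S→d A: +{d}
  FIRST[S]={a,c,d}  FIRST[A]={a}
pass 2:
  A via A→S c c: +{c,d}
  FIRST[S]={a,c,d}  FIRST[A]={a,c,d}
pass 3: (no change)
  FIRST[S]={a,c,d}  FIRST[A]={a,c,d}

FIRST(A) = ["a", "c", "d"]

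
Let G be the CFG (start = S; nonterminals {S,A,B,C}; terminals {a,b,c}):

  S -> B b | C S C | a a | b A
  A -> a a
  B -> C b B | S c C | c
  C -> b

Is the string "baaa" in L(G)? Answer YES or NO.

CNF form of G:
  S -> B T1 | C X5 | T0 T0 | T1 A
  A -> T0 T0
  B -> C X3 | S X4 | c
  C -> b
  T0 -> a
  T1 -> b
  T2 -> c
  X3 -> T1 B
  X4 -> T2 C
  X5 -> S C

Fill CYK table bottom-up:
  T[0,0] 'b' = {C,T1}  orig:{C}
  T[1,1] 'a' = {T0}  orig:{}
  T[2,2] 'a' = {T0}  orig:{}
  T[3,3] 'a' = {T0}  orig:{}
  T[0,1] 'ba' = ∅
  T[1,2] 'aa' = {A,S}
  T[2,3] 'aa' = {A,S}
  T[0,2] 'baa' = {S}
  T[1,3] 'aaa' = ∅
  T[0,3] 'baaa' = ∅

S ∉ T[0,3] ⇒ NO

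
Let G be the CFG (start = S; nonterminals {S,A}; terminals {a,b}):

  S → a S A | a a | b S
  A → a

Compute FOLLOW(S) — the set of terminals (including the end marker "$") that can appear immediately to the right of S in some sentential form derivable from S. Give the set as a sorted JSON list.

FIRST iteration:
iter 1:
  A via A→a: +{a}
  S via S→a S A: +{a}
  S via S→b S: +{b}
  FIRST[S]={a,b}  FIRST[A]={a}
iter 2: (stable)
  FIRST[S]={a,b}  FIRST[A]={a}

Compute FOLLOW by fixpoint:
initialize: $ ∈ FOLLOW(S)
pass 1:
  S→a S A: FOLLOW(S) ⊇ FIRST(A) = {a}; new: +{a}
  S→a S A: FOLLOW(A) ⊇ FOLLOW(S) ⊇ {$,a}; new: +{$,a}
  S: {$,a}  A: {$,a}
pass 2: (stable)
  S: {$,a}  A: {$,a}

FOLLOW(S) = ["$", "a"]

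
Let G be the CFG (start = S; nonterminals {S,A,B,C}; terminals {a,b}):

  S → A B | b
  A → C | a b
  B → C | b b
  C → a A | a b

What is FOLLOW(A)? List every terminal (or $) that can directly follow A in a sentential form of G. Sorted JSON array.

FIRST sets, iterate to fixpoint:
round 1:
  A via A→a b: +{a}
  B via B→b b: +{b}
  C via C→a A: +{a}
  S via S→A B: +{a}
  S via S→b: +{b}
  S: {a,b}  A: {a}  B: {b}  C: {a}
round 2:
  B via B→C: +{a}
  S: {a,b}  A: {a}  B: {a,b}  C: {a}
round 3: (stable)
  S: {a,b}  A: {a}  B: {a,b}  C: {a}

Compute FOLLOW by fixpoint:
FOLLOW(S) := {$}
[1]
  S→A B: FOLLOW(A) ⊇ FIRST(B) = {a,b}; new: +{a,b}
  S→A B: FOLLOW(B) ⊇ FOLLOW(S) ⊇ {$}; new: +{$}
  FOLLOW[S]={$}  FOLLOW[A]={a,b}  FOLLOW[B]={$}  FOLLOW[C]={}
[2]
  A→C: FOLLOW(C) ⊇ FOLLOW(A) ⊇ {a,b}; new: +{a,b}
  B→C: FOLLOW(C) ⊇ FOLLOW(B) ⊇ {$}; new: +{$}
  C→a A: FOLLOW(A) ⊇ FOLLOW(C) ⊇ {$,a,b}; new: +{$}
  FOLLOW[S]={$}  FOLLOW[A]={$,a,b}  FOLLOW[B]={$}  FOLLOW[C]={$,a,b}
[3] — fixpoint
  FOLLOW[S]={$}  FOLLOW[A]={$,a,b}  FOLLOW[B]={$}  FOLLOW[C]={$,a,b}

FOLLOW(A) = ["$", "a", "b"]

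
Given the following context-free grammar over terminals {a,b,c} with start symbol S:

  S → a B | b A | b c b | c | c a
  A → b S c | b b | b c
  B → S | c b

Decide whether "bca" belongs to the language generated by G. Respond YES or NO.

CNF form of G:
  S -> T0 A | T0 X5 | T1 T2 | T2 B | c
  A -> T0 T0 | T0 T1 | T0 X3
  B -> T0 A | T0 X4 | T1 T0 | T1 T2 | T2 B | c
  T0 -> b
  T1 -> c
  T2 -> a
  X3 -> S T1
  X4 -> T1 T0
  X5 -> T1 T0

Fill CYK table bottom-up:
  [0..0]={T0}  "b"  orig:{}
  [1..1]={B,S,T1}  "c"  orig:{B,S}
  [2..2]={T2}  "a"  orig:{}
  [0..1]={A}  "bc"
  [1..2]={B,S}  "ca"
  [0..2]=∅  "bca"

S ∉ T[0,2] ⇒ NO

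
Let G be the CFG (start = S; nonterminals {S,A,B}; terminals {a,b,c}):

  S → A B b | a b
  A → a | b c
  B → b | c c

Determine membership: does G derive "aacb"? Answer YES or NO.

Convert to CNF:
  S -> A X3 | T2 T0
  A -> T0 T1 | a
  B -> T1 T1 | b
  T0 -> b
  T1 -> c
  T2 -> a
  X3 -> B T0

CYK fill:
  [0..0]={A,T2}  "a"  orig:{A}
  [1..1]={A,T2}  "a"  orig:{A}
  [2..2]={T1}  "c"  orig:{}
  [3..3]={B,T0}  "b"  orig:{B}
  [0..1]=∅  "aa"
  [1..2]=∅  "ac"
  [2..3]=∅  "cb"
  [0..2]=∅  "aac"
  [1..3]=∅  "acb"
  [0..3]=∅  "aacb"

S ∉ T[0,3] ⇒ NO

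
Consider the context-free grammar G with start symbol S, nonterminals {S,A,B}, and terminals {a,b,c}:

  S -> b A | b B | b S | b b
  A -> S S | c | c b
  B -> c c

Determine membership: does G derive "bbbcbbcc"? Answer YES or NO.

CNF form of G:
  S -> T1 A | T1 B | T1 S | T1 T1
  A -> S S | T0 T1 | c
  B -> T0 T0
  T0 -> c
  T1 -> b

CYK table (by increasing span):
  [0..0]={T1}  "b"  orig:{}
  [1..1]={T1}  "b"  orig:{}
  [2..2]={T1}  "b"  orig:{}
  [3..3]={A,T0}  "c"  orig:{A}
  [4..4]={T1}  "b"  orig:{}
  [5..5]={T1}  "b"  orig:{}
  [6..6]={A,T0}  "c"  orig:{A}
  [7..7]={A,T0}  "c"  orig:{A}
  [0..1]={S}  "bb"
  [1..2]={S}  "bb"
  [2..3]={S}  "bc"
  [3..4]={A}  "cb"
  [4..5]={S}  "bb"
  [5..6]={S}  "bc"
  [6..7]={B}  "cc"
  [0..2]={S}  "bbb"
  [1..3]={S}  "bbc"
  [2..4]={S}  "bcb"
  [3..5]=∅  "cbb"
  [4..6]={S}  "bbc"
  [5..7]={S}  "bcc"
  [0..3]={A,S}  "bbbc"
  [1..4]={S}  "bbcb"
  [2..5]={A}  "bcbb"
  [3..6]=∅  "cbbc"
  [4..7]={S}  "bbcc"
  [0..4]={A,S}  "bbbcb"
  [1..5]={A,S}  "bbcbb"
  [2..6]={A}  "bcbbc"
  [3..7]=∅  "cbbcc"
  [0..5]={A,S}  "bbbcbb"
  [1..6]={A,S}  "bbcbbc"
  [2..7]={A}  "bcbbcc"
  [0..6]={A,S}  "bbbcbbc"
  [1..7]={A,S}  "bbcbbcc"
  [0..7]={A,S}  "bbbcbbcc"

S ∈ T[0,7] ⇒ YES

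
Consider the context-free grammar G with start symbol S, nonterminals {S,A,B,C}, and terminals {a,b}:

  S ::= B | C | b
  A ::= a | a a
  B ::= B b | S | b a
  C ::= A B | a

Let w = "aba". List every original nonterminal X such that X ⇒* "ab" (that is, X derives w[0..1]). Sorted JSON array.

CNF form of G:
  S -> A B | B T1 | T1 T0 | a | b
  A -> T0 T0 | a
  B -> A B | B T1 | T1 T0 | a | b
  C -> A B | a
  T0 -> a
  T1 -> b

Fill CYK table bottom-up, restricted to cells inside w[0..1]:
  [0..0]={A,B,C,S,T0}  "a"  orig:{A,B,C,S}
  [1..1]={B,S,T1}  "b"  orig:{B,S}
  [0..1]={B,C,S}  "ab"

Original NTs in T[0,1] deriving "ab": ["B", "C", "S"]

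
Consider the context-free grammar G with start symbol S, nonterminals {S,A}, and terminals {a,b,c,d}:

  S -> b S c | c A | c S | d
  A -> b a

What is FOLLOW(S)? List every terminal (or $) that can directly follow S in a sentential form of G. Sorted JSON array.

FIRST iteration:
iter 1:
  A via A→b a: +{b}
  S via S→b S c: +{b}
  S via S→c A: +{c}
  S via S→d: +{d}
  FIRST[S]={b,c,d}  FIRST[A]={b}
iter 2: (no change)
  FIRST[S]={b,c,d}  FIRST[A]={b}

Compute FOLLOW by fixpoint:
FOLLOW(S) := {$}
[1]
  S→b S c: FOLLOW(S) ⊇ FIRST(c) = {c}; new: +{c}
  S→c A: FOLLOW(A) ⊇ FOLLOW(S) ⊇ {$,c}; new: +{$,c}
  FOLLOW[S]={$,c}  FOLLOW[A]={$,c}
[2] (no change)
  FOLLOW[S]={$,c}  FOLLOW[A]={$,c}

FOLLOW(S) = ["$", "c"]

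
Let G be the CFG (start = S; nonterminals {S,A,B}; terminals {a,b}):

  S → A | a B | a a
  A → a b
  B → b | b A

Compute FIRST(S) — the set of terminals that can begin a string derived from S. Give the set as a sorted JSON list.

FIRST sets, iterate to fixpoint:
pass 1:
  A via A→a b: +{a}
  B via B→b: +{b}
  S via S→A: +{a}
  FIRST[S]={a}  FIRST[A]={a}  FIRST[B]={b}
pass 2: done
  FIRST[S]={a}  FIRST[A]={a}  FIRST[B]={b}

FIRST(S) = ["a"]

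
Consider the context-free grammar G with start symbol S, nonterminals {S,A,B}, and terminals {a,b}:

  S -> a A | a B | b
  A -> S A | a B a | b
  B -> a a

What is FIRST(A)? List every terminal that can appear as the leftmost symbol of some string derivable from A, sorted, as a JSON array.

Compute FIRST by fixpoint:
round 1:
  A via A→a B a: +{a}
  A via A→b: +{b}
  B via B→a a: +{a}
  S via S→a A: +{a}
  S via S→b: +{b}
  FIRST[S]={a,b}  FIRST[A]={a,b}  FIRST[B]={a}
round 2: (stable)
  FIRST[S]={a,b}  FIRST[A]={a,b}  FIRST[B]={a}

FIRST(A) = ["a", "b"]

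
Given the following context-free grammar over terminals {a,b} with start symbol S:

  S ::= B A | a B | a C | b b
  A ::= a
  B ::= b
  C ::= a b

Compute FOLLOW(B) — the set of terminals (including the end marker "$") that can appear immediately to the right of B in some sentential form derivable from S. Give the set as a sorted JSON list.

Compute FIRST by fixpoint:
pass 1:
  A via A→a: +{a}
  B via B→b: +{b}
  C via C→a b: +{a}
  S via S→B A: +{b}
  S via S→a B: +{a}
  S: {a,b}  A: {a}  B: {b}  C: {a}
pass 2: done
  S: {a,b}  A: {a}  B: {b}  C: {a}

FOLLOW sets:
seed FOLLOW(S) with $
iter 1:
  S→B A: FOLLOW(B) ⊇ FIRST(A) = {a}; new: +{a}
  S→B A: FOLLOW(A) ⊇ FOLLOW(S) ⊇ {$}; new: +{$}
  S→a B: FOLLOW(B) ⊇ FOLLOW(S) ⊇ {$}; new: +{$}
  S→a C: FOLLOW(C) ⊇ FOLLOW(S) ⊇ {$}; new: +{$}
  FOLLOW[S]={$}  FOLLOW[A]={$}  FOLLOW[B]={$,a}  FOLLOW[C]={$}
iter 2: — fixpoint
  FOLLOW[S]={$}  FOLLOW[A]={$}  FOLLOW[B]={$,a}  FOLLOW[C]={$}

FOLLOW(B) = ["$", "a"]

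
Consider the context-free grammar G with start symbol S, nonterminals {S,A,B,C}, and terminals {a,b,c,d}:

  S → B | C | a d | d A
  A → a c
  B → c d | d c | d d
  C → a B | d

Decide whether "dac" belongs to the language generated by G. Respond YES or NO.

Convert to CNF:
  S -> T0 B | T0 T2 | T1 T2 | T2 A | T2 T1 | T2 T2 | d
  A -> T0 T1
  B -> T1 T2 | T2 T1 | T2 T2
  C -> T0 B | d
  T0 -> a
  T1 -> c
  T2 -> d

CYK table (by increasing span):
  T[0,0] 'd' = {C,S,T2}  orig:{C,S}
  T[1,1] 'a' = {T0}  orig:{}
  T[2,2] 'c' = {T1}  orig:{}
  T[0,1] 'da' = ∅
  T[1,2] 'ac' = {A}
  T[0,2] 'dac' = {S}

S ∈ T[0,2] ⇒ YES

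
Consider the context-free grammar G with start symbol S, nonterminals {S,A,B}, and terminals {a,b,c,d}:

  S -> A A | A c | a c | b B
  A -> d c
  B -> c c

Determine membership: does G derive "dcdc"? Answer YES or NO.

CNF form of G:
  S -> A A | A T1 | T2 T1 | T3 B
  A -> T0 T1
  B -> T1 T1
  T0 -> d
  T1 -> c
  T2 -> a
  T3 -> b

CYK table (by increasing span):
  [0..0]={T0}  "d"  orig:{}
  [1..1]={T1}  "c"  orig:{}
  [2..2]={T0}  "d"  orig:{}
  [3..3]={T1}  "c"  orig:{}
  [0..1]={A}  "dc"
  [1..2]=∅  "cd"
  [2..3]={A}  "dc"
  [0..2]=∅  "dcd"
  [1..3]=∅  "cdc"
  [0..3]={S}  "dcdc"

S ∈ T[0,3] ⇒ YES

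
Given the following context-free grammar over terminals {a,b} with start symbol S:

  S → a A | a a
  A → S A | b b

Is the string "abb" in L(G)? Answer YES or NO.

CNF form of G:
  S -> T1 A | T1 T1
  A -> S A | T0 T0
  T0 -> b
  T1 -> a

CYK fill:
  T[0,0] 'a' = {T1}  orig:{}
  T[1,1] 'b' = {T0}  orig:{}
  T[2,2] 'b' = {T0}  orig:{}
  T[0,1] 'ab' = ∅
  T[1,2] 'bb' = {A}
  T[0,2] 'abb' = {S}

S ∈ T[0,2] ⇒ YES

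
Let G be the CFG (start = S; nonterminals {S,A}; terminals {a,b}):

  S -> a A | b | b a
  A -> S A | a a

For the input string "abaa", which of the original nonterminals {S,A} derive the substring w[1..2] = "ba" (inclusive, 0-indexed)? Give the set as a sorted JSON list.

CNF form of G:
  S -> T0 A | T1 T0 | b
  A -> S A | T0 T0
  T0 -> a
  T1 -> b

Fill CYK table bottom-up (cells [i..j] with 1 ≤ i ≤ j ≤ 2 only):
  [1..1]={S,T1}  "b"  orig:{S}
  [2..2]={T0}  "a"  orig:{}
  [1..2]={S}  "ba"

Original NTs in T[1,2] deriving "ba": ["S"]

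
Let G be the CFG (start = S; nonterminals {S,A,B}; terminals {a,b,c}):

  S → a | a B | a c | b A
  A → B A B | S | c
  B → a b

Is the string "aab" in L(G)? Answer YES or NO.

Convert to CNF:
  S -> T0 B | T0 T1 | T2 A | a
  A -> B X3 | T0 B | T0 T1 | T2 A | a | c
  B -> T0 T2
  T0 -> a
  T1 -> c
  T2 -> b
  X3 -> A B

Fill CYK table bottom-up:
  cell(0,0) a: {A,S,T0}  orig:{A,S}
  cell(1,1) a: {A,S,T0}  orig:{A,S}
  cell(2,2) b: {T2}  orig:{}
  cell(0,1) aa: ∅
  cell(1,2) ab: {B}
  cell(0,2) aab: {A,S,X3}  orig:{A,S}

S ∈ T[0,2] ⇒ YES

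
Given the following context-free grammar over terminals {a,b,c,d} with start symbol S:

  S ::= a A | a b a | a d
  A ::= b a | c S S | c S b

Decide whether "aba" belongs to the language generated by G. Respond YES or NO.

CNF form of G:
  S -> T1 A | T1 T3 | T1 X6
  A -> T0 T1 | T2 X4 | T2 X5
  T0 -> b
  T1 -> a
  T2 -> c
  T3 -> d
  X4 -> S S
  X5 -> S T0
  X6 -> T0 T1

Fill CYK table bottom-up:
  T[0,0] 'a' = {T1}  orig:{}
  T[1,1] 'b' = {T0}  orig:{}
  T[2,2] 'a' = {T1}  orig:{}
  T[0,1] 'ab' = ∅
  T[1,2] 'ba' = {A,X6}  orig:{A}
  T[0,2] 'aba' = {S}

S ∈ T[0,2] ⇒ YES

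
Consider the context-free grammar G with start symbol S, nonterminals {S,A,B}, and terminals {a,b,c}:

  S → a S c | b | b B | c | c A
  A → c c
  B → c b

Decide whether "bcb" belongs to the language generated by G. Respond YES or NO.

Convert to CNF:
  S -> T0 A | T1 B | T2 X3 | b | c
  A -> T0 T0
  B -> T0 T1
  T0 -> c
  T1 -> b
  T2 -> a
  X3 -> S T0

Fill CYK table bottom-up:
  T[0,0] 'b' = {S,T1}  orig:{S}
  T[1,1] 'c' = {S,T0}  orig:{S}
  T[2,2] 'b' = {S,T1}  orig:{S}
  T[0,1] 'bc' = {X3}  orig:{}
  T[1,2] 'cb' = {B}
  T[0,2] 'bcb' = {S}

S ∈ T[0,2] ⇒ YES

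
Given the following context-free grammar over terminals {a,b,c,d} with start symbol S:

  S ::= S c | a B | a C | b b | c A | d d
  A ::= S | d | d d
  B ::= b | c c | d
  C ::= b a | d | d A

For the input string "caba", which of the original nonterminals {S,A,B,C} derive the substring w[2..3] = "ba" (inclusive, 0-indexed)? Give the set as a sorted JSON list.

Convert to CNF:
  S -> S T0 | T0 A | T1 B | T1 C | T2 T2 | T3 T3
  A -> S T0 | T0 A | T1 B | T1 C | T2 T2 | T3 T3 | d
  B -> T0 T0 | b | d
  C -> T2 T1 | T3 A | d
  T0 -> c
  T1 -> a
  T2 -> b
  T3 -> d

CYK fill — only the sub-triangle for w[2..3]:
  T[2,2] 'b' = {B,T2}  orig:{B}
  T[3,3] 'a' = {T1}  orig:{}
  T[2,3] 'ba' = {C}

Original NTs in T[2,3] deriving "ba": ["C"]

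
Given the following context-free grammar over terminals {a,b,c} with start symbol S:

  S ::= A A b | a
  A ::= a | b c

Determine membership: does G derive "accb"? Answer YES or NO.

Convert to CNF:
  S -> A X2 | a
  A -> T0 T1 | a
  T0 -> b
  T1 -> c
  X2 -> A T0

CYK table (by increasing span):
  T[0,0] 'a' = {A,S}
  T[1,1] 'c' = {T1}  orig:{}
  T[2,2] 'c' = {T1}  orig:{}
  T[3,3] 'b' = {T0}  orig:{}
  T[0,1] 'ac' = ∅
  T[1,2] 'cc' = ∅
  T[2,3] 'cb' = ∅
  T[0,2] 'acc' = ∅
  T[1,3] 'ccb' = ∅
  T[0,3] 'accb' = ∅

S ∉ T[0,3] ⇒ NO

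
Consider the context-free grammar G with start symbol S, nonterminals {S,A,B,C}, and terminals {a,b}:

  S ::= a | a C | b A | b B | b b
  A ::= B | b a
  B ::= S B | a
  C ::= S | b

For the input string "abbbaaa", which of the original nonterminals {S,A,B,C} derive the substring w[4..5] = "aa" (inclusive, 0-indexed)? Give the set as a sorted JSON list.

Convert to CNF:
  S -> T0 A | T0 B | T0 T0 | T1 C | a
  A -> S B | T0 T1 | a
  B -> S B | a
  C -> T0 A | T0 B | T0 T0 | T1 C | a | b
  T0 -> b
  T1 -> a

CYK fill — only the sub-triangle for w[4..5]:
  cell(4,4) a: {A,B,C,S,T1}  orig:{A,B,C,S}
  cell(5,5) a: {A,B,C,S,T1}  orig:{A,B,C,S}
  cell(4,5) aa: {A,B,C,S}

Original NTs in T[4,5] deriving "aa": ["A", "B", "C", "S"]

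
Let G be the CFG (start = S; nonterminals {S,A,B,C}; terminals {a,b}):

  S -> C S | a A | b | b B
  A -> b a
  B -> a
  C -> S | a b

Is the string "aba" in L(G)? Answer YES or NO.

Convert to CNF:
  S -> C S | T0 B | T1 A | b
  A -> T0 T1
  B -> a
  C -> C S | T0 B | T1 A | T1 T0 | b
  T0 -> b
  T1 -> a

CYK fill:
  [0..0]={B,T1}  "a"  orig:{B}
  [1..1]={C,S,T0}  "b"  orig:{C,S}
  [2..2]={B,T1}  "a"  orig:{B}
  [0..1]={C}  "ab"
  [1..2]={A,C,S}  "ba"
  [0..2]={C,S}  "aba"

S ∈ T[0,2] ⇒ YES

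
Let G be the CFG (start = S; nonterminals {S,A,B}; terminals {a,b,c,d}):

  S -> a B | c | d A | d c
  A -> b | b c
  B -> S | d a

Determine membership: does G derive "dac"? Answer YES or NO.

CNF form of G:
  S -> T2 B | T3 A | T3 T1 | c
  A -> T0 T1 | b
  B -> T2 B | T3 A | T3 T1 | T3 T2 | c
  T0 -> b
  T1 -> c
  T2 -> a
  T3 -> d

CYK table (by increasing span):
  [0..0]={T3}  "d"  orig:{}
  [1..1]={T2}  "a"  orig:{}
  [2..2]={B,S,T1}  "c"  orig:{B,S}
  [0..1]={B}  "da"
  [1..2]={B,S}  "ac"
  [0..2]=∅  "dac"

S ∉ T[0,2] ⇒ NO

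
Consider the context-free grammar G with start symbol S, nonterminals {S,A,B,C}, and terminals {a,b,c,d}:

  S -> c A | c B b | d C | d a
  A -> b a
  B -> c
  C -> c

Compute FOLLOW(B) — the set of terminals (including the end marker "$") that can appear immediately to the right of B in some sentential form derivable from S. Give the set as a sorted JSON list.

FIRST sets, iterate to fixpoint:
pass 1:
  A via A→b a: +{b}
  B via B→c: +{c}
  C via C→c: +{c}
  S via S→c A: +{c}
  S via S→d C: +{d}
  FIRST(S)={c,d}  FIRST(A)={b}  FIRST(B)={c}  FIRST(C)={c}
pass 2: — fixpoint
  FIRST(S)={c,d}  FIRST(A)={b}  FIRST(B)={c}  FIRST(C)={c}

FOLLOW iteration:
FOLLOW(S) := {$}
iter 1:
  S→c A: FOLLOW(A) ⊇ FOLLOW(S) ⊇ {$}; new: +{$}
  S→c B b: FOLLOW(B) ⊇ FIRST(b) = {b}; new: +{b}
  S→d C: FOLLOW(C) ⊇ FOLLOW(S) ⊇ {$}; new: +{$}
  FOLLOW[S]={$}  FOLLOW[A]={$}  FOLLOW[B]={b}  FOLLOW[C]={$}
iter 2: (no change)
  FOLLOW[S]={$}  FOLLOW[A]={$}  FOLLOW[B]={b}  FOLLOW[C]={$}

FOLLOW(B) = ["b"]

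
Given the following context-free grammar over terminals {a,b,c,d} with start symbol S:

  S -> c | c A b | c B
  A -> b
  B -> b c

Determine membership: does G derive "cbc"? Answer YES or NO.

CNF form of G:
  S -> T1 B | T1 X2 | c
  A -> b
  B -> T0 T1
  T0 -> b
  T1 -> c
  X2 -> A T0

CYK fill:
  cell(0,0) c: {S,T1}  orig:{S}
  cell(1,1) b: {A,T0}  orig:{A}
  cell(2,2) c: {S,T1}  orig:{S}
  cell(0,1) cb: ∅
  cell(1,2) bc: {B}
  cell(0,2) cbc: {S}

S ∈ T[0,2] ⇒ YES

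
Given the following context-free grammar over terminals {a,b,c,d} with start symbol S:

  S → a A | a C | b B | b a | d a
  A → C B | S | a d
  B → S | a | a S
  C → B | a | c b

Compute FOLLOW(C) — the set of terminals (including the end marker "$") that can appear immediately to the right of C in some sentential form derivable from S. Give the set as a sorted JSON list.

FIRST iteration:
[1]
  A via A→a d: +{a}
  B via B→a: +{a}
  C via C→B: +{a}
  C via C→c b: +{c}
  S via S→a A: +{a}
  S via S→b B: +{b}
  S via S→d a: +{d}
  FIRST(S)={a,b,d}  FIRST(A)={a}  FIRST(B)={a}  FIRST(C)={a,c}
[2]
  A via A→C B: +{c}
  A via A→S: +{b,d}
  B via B→S: +{b,d}
  C via C→B: +{b,d}
  FIRST(S)={a,b,d}  FIRST(A)={a,b,c,d}  FIRST(B)={a,b,d}  FIRST(C)={a,b,c,d}
[3] done
  FIRST(S)={a,b,d}  FIRST(A)={a,b,c,d}  FIRST(B)={a,b,d}  FIRST(C)={a,b,c,d}

Compute FOLLOW by fixpoint:
seed FOLLOW(S) with $
round 1:
  A→C B: FOLLOW(C) ⊇ FIRST(B) = {a,b,d}; new: +{a,b,d}
  C→B: FOLLOW(B) ⊇ FOLLOW(C) ⊇ {a,b,d}; new: +{a,b,d}
  S→a A: FOLLOW(A) ⊇ FOLLOW(S) ⊇ {$}; new: +{$}
  S→a C: FOLLOW(C) ⊇ FOLLOW(S) ⊇ {$}; new: +{$}
  S→b B: FOLLOW(B) ⊇ FOLLOW(S) ⊇ {$}; new: +{$}
  FOLLOW(S)={$}  FOLLOW(A)={$}  FOLLOW(B)={$,a,b,d}  FOLLOW(C)={$,a,b,d}
round 2:
  B→S: FOLLOW(S) ⊇ FOLLOW(B) ⊇ {$,a,b,d}; new: +{a,b,d}
  S→a A: FOLLOW(A) ⊇ FOLLOW(S) ⊇ {$,a,b,d}; new: +{a,b,d}
  FOLLOW(S)={$,a,b,d}  FOLLOW(A)={$,a,b,d}  FOLLOW(B)={$,a,b,d}  FOLLOW(C)={$,a,b,d}
round 3: — fixpoint
  FOLLOW(S)={$,a,b,d}  FOLLOW(A)={$,a,b,d}  FOLLOW(B)={$,a,b,d}  FOLLOW(C)={$,a,b,d}

FOLLOW(C) = ["$", "a", "b", "d"]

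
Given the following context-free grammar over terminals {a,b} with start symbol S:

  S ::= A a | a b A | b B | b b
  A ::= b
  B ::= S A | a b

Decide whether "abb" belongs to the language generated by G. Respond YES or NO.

Convert to CNF:
  S -> A T0 | T0 X2 | T1 B | T1 T1
  A -> b
  B -> S A | T0 T1
  T0 -> a
  T1 -> b
  X2 -> T1 A

CYK table (by increasing span):
  [0..0]={T0}  "a"  orig:{}
  [1..1]={A,T1}  "b"  orig:{A}
  [2..2]={A,T1}  "b"  orig:{A}
  [0..1]={B}  "ab"
  [1..2]={S,X2}  "bb"  orig:{S}
  [0..2]={S}  "abb"

S ∈ T[0,2] ⇒ YES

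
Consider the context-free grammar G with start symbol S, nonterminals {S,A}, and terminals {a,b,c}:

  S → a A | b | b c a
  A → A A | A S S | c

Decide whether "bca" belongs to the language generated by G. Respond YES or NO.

Convert to CNF:
  S -> T0 A | T1 X4 | b
  A -> A A | A X3 | c
  T0 -> a
  T1 -> b
  T2 -> c
  X3 -> S S
  X4 -> T2 T0

CYK fill:
  [0..0]={S,T1}  "b"  orig:{S}
  [1..1]={A,T2}  "c"  orig:{A}
  [2..2]={T0}  "a"  orig:{}
  [0..1]=∅  "bc"
  [1..2]={X4}  "ca"  orig:{}
  [0..2]={S}  "bca"

S ∈ T[0,2] ⇒ YES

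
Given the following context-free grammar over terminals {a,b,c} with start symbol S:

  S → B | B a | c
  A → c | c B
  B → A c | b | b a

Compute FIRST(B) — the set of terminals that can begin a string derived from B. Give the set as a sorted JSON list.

FIRST sets, iterate to fixpoint:
[1]
  A via A→c: +{c}
  B via B→A c: +{c}
  B via B→b: +{b}
  S via S→B: +{b,c}
  S: {b,c}  A: {c}  B: {b,c}
[2] (stable)
  S: {b,c}  A: {c}  B: {b,c}

FIRST(B) = ["b", "c"]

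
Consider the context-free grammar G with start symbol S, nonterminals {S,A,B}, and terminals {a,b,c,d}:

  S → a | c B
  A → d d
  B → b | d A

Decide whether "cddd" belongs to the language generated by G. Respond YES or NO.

CNF form of G:
  S -> T1 B | a
  A -> T0 T0
  B -> T0 A | b
  T0 -> d
  T1 -> c

CYK fill:
  T[0,0] 'c' = {T1}  orig:{}
  T[1,1] 'd' = {T0}  orig:{}
  T[2,2] 'd' = {T0}  orig:{}
  T[3,3] 'd' = {T0}  orig:{}
  T[0,1] 'cd' = ∅
  T[1,2] 'dd' = {A}
  T[2,3] 'dd' = {A}
  T[0,2] 'cdd' = ∅
  T[1,3] 'ddd' = {B}
  T[0,3] 'cddd' = {S}

S ∈ T[0,3] ⇒ YES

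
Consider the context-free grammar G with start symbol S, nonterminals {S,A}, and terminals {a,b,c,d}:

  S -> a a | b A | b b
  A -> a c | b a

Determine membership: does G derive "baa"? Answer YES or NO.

Convert to CNF:
  S -> T0 T0 | T2 A | T2 T2
  A -> T0 T1 | T2 T0
  T0 -> a
  T1 -> c
  T2 -> b

CYK fill:
  T[0,0] 'b' = {T2}  orig:{}
  T[1,1] 'a' = {T0}  orig:{}
  T[2,2] 'a' = {T0}  orig:{}
  T[0,1] 'ba' = {A}
  T[1,2] 'aa' = {S}
  T[0,2] 'baa' = ∅

S ∉ T[0,2] ⇒ NO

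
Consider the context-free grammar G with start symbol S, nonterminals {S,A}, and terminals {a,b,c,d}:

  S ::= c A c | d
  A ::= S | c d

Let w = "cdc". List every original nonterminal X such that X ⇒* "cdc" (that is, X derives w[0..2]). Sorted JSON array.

Convert to CNF:
  S -> T0 X3 | d
  A -> T0 T1 | T0 X2 | d
  T0 -> c
  T1 -> d
  X2 -> A T0
  X3 -> A T0

Fill CYK table bottom-up, restricted to cells inside w[0..2]:
  T[0,0] 'c' = {T0}  orig:{}
  T[1,1] 'd' = {A,S,T1}  orig:{A,S}
  T[2,2] 'c' = {T0}  orig:{}
  T[0,1] 'cd' = {A}
  T[1,2] 'dc' = {X2,X3}  orig:{}
  T[0,2] 'cdc' = {A,S,X2,X3}  orig:{A,S}

Original NTs in T[0,2] deriving "cdc": ["A", "S"]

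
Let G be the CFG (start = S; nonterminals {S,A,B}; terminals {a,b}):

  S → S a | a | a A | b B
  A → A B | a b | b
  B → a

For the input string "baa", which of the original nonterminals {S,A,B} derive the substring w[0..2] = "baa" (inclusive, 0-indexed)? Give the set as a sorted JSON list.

CNF form of G:
  S -> S T0 | T0 A | T1 B | a
  A -> A B | T0 T1 | b
  B -> a
  T0 -> a
  T1 -> b

CYK table (by increasing span) (cells [i..j] with 0 ≤ i ≤ j ≤ 2 only):
  cell(0,0) b: {A,T1}  orig:{A}
  cell(1,1) a: {B,S,T0}  orig:{B,S}
  cell(2,2) a: {B,S,T0}  orig:{B,S}
  cell(0,1) ba: {A,S}
  cell(1,2) aa: {S}
  cell(0,2) baa: {A,S}

Original NTs in T[0,2] deriving "baa": ["A", "S"]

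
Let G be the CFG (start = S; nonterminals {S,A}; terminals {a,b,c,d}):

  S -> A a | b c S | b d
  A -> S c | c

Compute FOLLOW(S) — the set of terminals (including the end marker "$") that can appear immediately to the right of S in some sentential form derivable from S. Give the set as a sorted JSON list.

FIRST sets, iterate to fixpoint:
round 1:
  A via A→c: +{c}
  S via S→A a: +{c}
  S via S→b c S: +{b}
  S: {b,c}  A: {c}
round 2:
  A via A→S c: +{b}
  S: {b,c}  A: {b,c}
round 3: (no change)
  S: {b,c}  A: {b,c}

FOLLOW iteration:
FOLLOW(S) := {$}
iter 1:
  A→S c: FOLLOW(S) ⊇ FIRST(c) = {c}; new: +{c}
  S→A a: FOLLOW(A) ⊇ FIRST(a) = {a}; new: +{a}
  FOLLOW[S]={$,c}  FOLLOW[A]={a}
iter 2: (no change)
  FOLLOW[S]={$,c}  FOLLOW[A]={a}

FOLLOW(S) = ["$", "c"]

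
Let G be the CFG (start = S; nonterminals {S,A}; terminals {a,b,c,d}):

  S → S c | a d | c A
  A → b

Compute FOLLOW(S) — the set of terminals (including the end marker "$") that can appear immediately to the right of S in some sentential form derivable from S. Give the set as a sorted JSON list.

FIRST sets, iterate to fixpoint:
iter 1:
  A via A→b: +{b}
  S via S→a d: +{a}
  S via S→c A: +{c}
  FIRST[S]={a,c}  FIRST[A]={b}
iter 2: (stable)
  FIRST[S]={a,c}  FIRST[A]={b}

Compute FOLLOW by fixpoint:
seed FOLLOW(S) with $
[1]
  S→S c: FOLLOW(S) ⊇ FIRST(c) = {c}; new: +{c}
  S→c A: FOLLOW(A) ⊇ FOLLOW(S) ⊇ {$,c}; new: +{$,c}
  S: {$,c}  A: {$,c}
[2] done
  S: {$,c}  A: {$,c}

FOLLOW(S) = ["$", "c"]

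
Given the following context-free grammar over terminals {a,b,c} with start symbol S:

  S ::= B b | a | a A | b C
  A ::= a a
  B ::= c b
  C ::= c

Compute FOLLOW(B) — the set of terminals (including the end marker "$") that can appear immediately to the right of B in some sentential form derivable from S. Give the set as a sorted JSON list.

Compute FIRST by fixpoint:
[1]
  A via A→a a: +{a}
  B via B→c b: +{c}
  C via C→c: +{c}
  S via S→B b: +{c}
  S via S→a: +{a}
  S via S→b C: +{b}
  FIRST[S]={a,b,c}  FIRST[A]={a}  FIRST[B]={c}  FIRST[C]={c}
[2] (no change)
  FIRST[S]={a,b,c}  FIRST[A]={a}  FIRST[B]={c}  FIRST[C]={c}

Compute FOLLOW by fixpoint:
FOLLOW(S) := {$}
iter 1:
  S→B b: FOLLOW(B) ⊇ FIRST(b) = {b}; new: +{b}
  S→a A: FOLLOW(A) ⊇ FOLLOW(S) ⊇ {$}; new: +{$}
  S→b C: FOLLOW(C) ⊇ FOLLOW(S) ⊇ {$}; new: +{$}
  FOLLOW(S)={$}  FOLLOW(A)={$}  FOLLOW(B)={b}  FOLLOW(C)={$}
iter 2: (stable)
  FOLLOW(S)={$}  FOLLOW(A)={$}  FOLLOW(B)={b}  FOLLOW(C)={$}

FOLLOW(B) = ["b"]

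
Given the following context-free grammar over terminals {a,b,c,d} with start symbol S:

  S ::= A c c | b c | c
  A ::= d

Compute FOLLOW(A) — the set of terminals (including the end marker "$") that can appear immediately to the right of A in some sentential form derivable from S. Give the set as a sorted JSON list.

Compute FIRST by fixpoint:
[1]
  A via A→d: +{d}
  S via S→A c c: +{d}
  S via S→b c: +{b}
  S via S→c: +{c}
  FIRST[S]={b,c,d}  FIRST[A]={d}
[2] — fixpoint
  FIRST[S]={b,c,d}  FIRST[A]={d}

FOLLOW sets:
initialize: $ ∈ FOLLOW(S)
pass 1:
  S→A c c: FOLLOW(A) ⊇ FIRST(c) = {c}; new: +{c}
  FOLLOW(S)={$}  FOLLOW(A)={c}
pass 2: done
  FOLLOW(S)={$}  FOLLOW(A)={c}

FOLLOW(A) = ["c"]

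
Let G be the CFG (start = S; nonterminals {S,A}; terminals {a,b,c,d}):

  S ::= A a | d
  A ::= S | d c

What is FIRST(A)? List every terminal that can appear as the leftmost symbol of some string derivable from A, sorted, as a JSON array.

FIRST sets, iterate to fixpoint:
[1]
  A via A→d c: +{d}
  S via S→A a: +{d}
  FIRST(S)={d}  FIRST(A)={d}
[2] — fixpoint
  FIRST(S)={d}  FIRST(A)={d}

FIRST(A) = ["d"]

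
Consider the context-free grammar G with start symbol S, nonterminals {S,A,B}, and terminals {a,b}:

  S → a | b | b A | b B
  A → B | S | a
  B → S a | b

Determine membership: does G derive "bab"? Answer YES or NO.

CNF form of G:
  S -> T1 A | T1 B | a | b
  A -> S T0 | T1 A | T1 B | a | b
  B -> S T0 | b
  T0 -> a
  T1 -> b

CYK fill:
  cell(0,0) b: {A,B,S,T1}  orig:{A,B,S}
  cell(1,1) a: {A,S,T0}  orig:{A,S}
  cell(2,2) b: {A,B,S,T1}  orig:{A,B,S}
  cell(0,1) ba: {A,B,S}
  cell(1,2) ab: ∅
  cell(0,2) bab: ∅

S ∉ T[0,2] ⇒ NO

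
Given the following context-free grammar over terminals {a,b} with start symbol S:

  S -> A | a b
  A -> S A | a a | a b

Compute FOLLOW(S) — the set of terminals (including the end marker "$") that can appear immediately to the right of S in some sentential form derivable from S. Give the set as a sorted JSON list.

Compute FIRST by fixpoint:
iter 1:
  A via A→a a: +{a}
  S via S→A: +{a}
  FIRST[S]={a}  FIRST[A]={a}
iter 2: — fixpoint
  FIRST[S]={a}  FIRST[A]={a}

FOLLOW iteration:
initialize: $ ∈ FOLLOW(S)
round 1:
  A→S A: FOLLOW(S) ⊇ FIRST(A) = {a}; new: +{a}
  S→A: FOLLOW(A) ⊇ FOLLOW(S) ⊇ {$,a}; new: +{$,a}
  S: {$,a}  A: {$,a}
round 2: (stable)
  S: {$,a}  A: {$,a}

FOLLOW(S) = ["$", "a"]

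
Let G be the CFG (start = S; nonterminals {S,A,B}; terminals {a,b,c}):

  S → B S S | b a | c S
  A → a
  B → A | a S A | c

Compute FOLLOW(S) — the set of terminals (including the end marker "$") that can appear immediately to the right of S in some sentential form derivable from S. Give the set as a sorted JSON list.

FIRST iteration:
pass 1:
  A via A→a: +{a}
  B via B→A: +{a}
  B via B→c: +{c}
  S via S→B S S: +{a,c}
  S via S→b a: +{b}
  FIRST[S]={a,b,c}  FIRST[A]={a}  FIRST[B]={a,c}
pass 2: (no change)
  FIRST[S]={a,b,c}  FIRST[A]={a}  FIRST[B]={a,c}

Compute FOLLOW by fixpoint:
FOLLOW(S) := {$}
iter 1:
  B→a S A: FOLLOW(S) ⊇ FIRST(A) = {a}; new: +{a}
  S→B S S: FOLLOW(B) ⊇ FIRST(S) = {a,b,c}; new: +{a,b,c}
  S→B S S: FOLLOW(S) ⊇ FIRST(S) = {a,b,c}; new: +{b,c}
  FOLLOW[S]={$,a,b,c}  FOLLOW[A]={}  FOLLOW[B]={a,b,c}
iter 2:
  B→A: FOLLOW(A) ⊇ FOLLOW(B) ⊇ {a,b,c}; new: +{a,b,c}
  FOLLOW[S]={$,a,b,c}  FOLLOW[A]={a,b,c}  FOLLOW[B]={a,b,c}
iter 3: done
  FOLLOW[S]={$,a,b,c}  FOLLOW[A]={a,b,c}  FOLLOW[B]={a,b,c}

FOLLOW(S) = ["$", "a", "b", "c"]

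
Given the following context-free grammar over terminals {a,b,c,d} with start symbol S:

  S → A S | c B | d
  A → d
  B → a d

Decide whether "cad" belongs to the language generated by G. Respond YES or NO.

CNF form of G:
  S -> A S | T2 B | d
  A -> d
  B -> T0 T1
  T0 -> a
  T1 -> d
  T2 -> c

CYK table (by increasing span):
  [0..0]={T2}  "c"  orig:{}
  [1..1]={T0}  "a"  orig:{}
  [2..2]={A,S,T1}  "d"  orig:{A,S}
  [0..1]=∅  "ca"
  [1..2]={B}  "ad"
  [0..2]={S}  "cad"

S ∈ T[0,2] ⇒ YES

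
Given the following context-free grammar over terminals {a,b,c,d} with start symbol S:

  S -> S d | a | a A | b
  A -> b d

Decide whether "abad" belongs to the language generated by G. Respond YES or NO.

Convert to CNF:
  S -> S T1 | T2 A | a | b
  A -> T0 T1
  T0 -> b
  T1 -> d
  T2 -> a

CYK fill:
  cell(0,0) a: {S,T2}  orig:{S}
  cell(1,1) b: {S,T0}  orig:{S}
  cell(2,2) a: {S,T2}  orig:{S}
  cell(3,3) d: {T1}  orig:{}
  cell(0,1) ab: ∅
  cell(1,2) ba: ∅
  cell(2,3) ad: {S}
  cell(0,2) aba: ∅
  cell(1,3) bad: ∅
  cell(0,3) abad: ∅

S ∉ T[0,3] ⇒ NO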